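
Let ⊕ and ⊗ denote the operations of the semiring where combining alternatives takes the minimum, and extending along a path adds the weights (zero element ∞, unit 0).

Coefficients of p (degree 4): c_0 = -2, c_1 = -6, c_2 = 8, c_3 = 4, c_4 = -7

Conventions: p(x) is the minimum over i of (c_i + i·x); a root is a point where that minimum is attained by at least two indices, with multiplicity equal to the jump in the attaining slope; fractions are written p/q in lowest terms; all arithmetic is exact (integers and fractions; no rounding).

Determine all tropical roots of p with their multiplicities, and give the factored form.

hull edge (i=0, c=-2) to (i=1, c=-6): slope -4, span 1
hull edge (i=1, c=-6) to (i=4, c=-7): slope -1/3, span 3
Factored form: p(x) = -7 ⊗ (x ⊕ 1/3) ⊗ (x ⊕ 1/3) ⊗ (x ⊕ 1/3) ⊗ (x ⊕ 4)
Answer: roots = 1/3 (mult 3), 4 (mult 1)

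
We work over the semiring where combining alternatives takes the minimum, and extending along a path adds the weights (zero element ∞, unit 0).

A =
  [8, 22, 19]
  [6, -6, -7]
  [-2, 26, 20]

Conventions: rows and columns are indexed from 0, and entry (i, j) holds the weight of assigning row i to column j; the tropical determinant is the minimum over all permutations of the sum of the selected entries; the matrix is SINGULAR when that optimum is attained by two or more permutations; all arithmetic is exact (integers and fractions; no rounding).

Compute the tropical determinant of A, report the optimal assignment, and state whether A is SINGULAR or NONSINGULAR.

σ = (0, 1, 2): 8 + (-6) + 20 = 22
σ = (0, 2, 1): 8 + (-7) + 26 = 27
σ = (1, 0, 2): 22 + 6 + 20 = 48
σ = (1, 2, 0): 22 + (-7) + (-2) = 13
σ = (2, 0, 1): 19 + 6 + 26 = 51
σ = (2, 1, 0): 19 + (-6) + (-2) = 11
Optimal value attained by: σ = (2, 1, 0).
Answer: det⊕(A) = 11; verdict: NONSINGULAR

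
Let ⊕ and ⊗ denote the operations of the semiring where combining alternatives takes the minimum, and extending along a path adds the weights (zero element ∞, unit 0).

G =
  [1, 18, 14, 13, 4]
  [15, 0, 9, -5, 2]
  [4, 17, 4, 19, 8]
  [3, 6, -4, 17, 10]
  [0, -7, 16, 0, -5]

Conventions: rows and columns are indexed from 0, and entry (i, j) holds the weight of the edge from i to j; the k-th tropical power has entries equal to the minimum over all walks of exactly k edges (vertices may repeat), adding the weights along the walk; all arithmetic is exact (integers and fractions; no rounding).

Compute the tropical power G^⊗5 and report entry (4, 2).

G^⊗2:
  [2, -3, 9, 4, -1]
  [-2, -5, -9, -5, -3]
  [5, 1, 8, 8, 3]
  [0, 3, 0, 1, 4]
  [-5, -12, -4, -12, -10]
G^⊗3:
  [-1, -8, 0, -8, -6]
  [-5, -10, -9, -10, -8]
  [3, -4, 4, -4, -2]
  [1, -3, -3, -2, -1]
  [-10, -17, -16, -17, -15]
G^⊗4:
  [-6, -13, -12, -13, -11]
  [-8, -15, -14, -15, -13]
  [-2, -9, -8, -9, -7]
  [-1, -8, -6, -8, -6]
  [-15, -22, -21, -22, -20]
G^⊗5:
  [-11, -18, -17, -18, -16]
  [-13, -20, -19, -20, -18]
  [-7, -14, -13, -14, -12]
  [-6, -13, -12, -13, -11]
  [-20, -27, -26, -27, -25]
Key observation: the optimum is the walk 4->4->4->1->3->2, with weight (-5) + (-5) + (-7) + (-5) + (-4) = -26.
Optimal value attained by: walk 4->4->4->1->3->2.
Answer: (G^⊗5)[4][2] = -26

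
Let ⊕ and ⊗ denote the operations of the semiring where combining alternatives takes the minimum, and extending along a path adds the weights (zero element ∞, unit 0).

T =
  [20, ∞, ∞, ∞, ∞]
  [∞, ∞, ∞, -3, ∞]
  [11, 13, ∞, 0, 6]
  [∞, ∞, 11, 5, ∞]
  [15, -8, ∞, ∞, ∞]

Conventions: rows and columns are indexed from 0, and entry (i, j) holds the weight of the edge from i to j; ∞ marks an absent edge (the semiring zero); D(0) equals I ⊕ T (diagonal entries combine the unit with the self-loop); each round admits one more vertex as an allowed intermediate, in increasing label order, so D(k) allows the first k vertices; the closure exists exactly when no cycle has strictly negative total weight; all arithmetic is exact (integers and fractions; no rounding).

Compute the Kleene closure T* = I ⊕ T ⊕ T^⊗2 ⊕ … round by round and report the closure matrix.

D(0):
  [0, ∞, ∞, ∞, ∞]
  [∞, 0, ∞, -3, ∞]
  [11, 13, 0, 0, 6]
  [∞, ∞, 11, 0, ∞]
  [15, -8, ∞, ∞, 0]
D(1):
  [0, ∞, ∞, ∞, ∞]
  [∞, 0, ∞, -3, ∞]
  [11, 13, 0, 0, 6]
  [∞, ∞, 11, 0, ∞]
  [15, -8, ∞, ∞, 0]
D(2):
  [0, ∞, ∞, ∞, ∞]
  [∞, 0, ∞, -3, ∞]
  [11, 13, 0, 0, 6]
  [∞, ∞, 11, 0, ∞]
  [15, -8, ∞, -11, 0]
D(3):
  [0, ∞, ∞, ∞, ∞]
  [∞, 0, ∞, -3, ∞]
  [11, 13, 0, 0, 6]
  [22, 24, 11, 0, 17]
  [15, -8, ∞, -11, 0]
D(4):
  [0, ∞, ∞, ∞, ∞]
  [19, 0, 8, -3, 14]
  [11, 13, 0, 0, 6]
  [22, 24, 11, 0, 17]
  [11, -8, 0, -11, 0]
D(5):
  [0, ∞, ∞, ∞, ∞]
  [19, 0, 8, -3, 14]
  [11, -2, 0, -5, 6]
  [22, 9, 11, 0, 17]
  [11, -8, 0, -11, 0]
Answer: T* = [[0, ∞, ∞, ∞, ∞], [19, 0, 8, -3, 14], [11, -2, 0, -5, 6], [22, 9, 11, 0, 17], [11, -8, 0, -11, 0]]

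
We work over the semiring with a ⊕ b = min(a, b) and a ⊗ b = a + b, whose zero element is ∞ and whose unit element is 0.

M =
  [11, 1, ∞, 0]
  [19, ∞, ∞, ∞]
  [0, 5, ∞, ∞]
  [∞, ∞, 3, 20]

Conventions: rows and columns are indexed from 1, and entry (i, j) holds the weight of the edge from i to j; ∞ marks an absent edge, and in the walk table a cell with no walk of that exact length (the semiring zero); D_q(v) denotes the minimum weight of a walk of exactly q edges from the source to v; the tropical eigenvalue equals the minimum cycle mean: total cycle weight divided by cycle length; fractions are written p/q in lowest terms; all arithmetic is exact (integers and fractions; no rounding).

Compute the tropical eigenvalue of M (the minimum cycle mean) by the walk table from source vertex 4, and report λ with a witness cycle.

q=0: [∞, ∞, ∞, 0]
q=1: [∞, ∞, 3, 20]
q=2: [3, 8, 23, 40]
q=3: [14, 4, 43, 3]
q=4: [23, 15, 6, 14]
Optimal cycle mean attained by: cycle 1->4->3->1, total 0 + 3 + 0, length 3.
Answer: λ = 1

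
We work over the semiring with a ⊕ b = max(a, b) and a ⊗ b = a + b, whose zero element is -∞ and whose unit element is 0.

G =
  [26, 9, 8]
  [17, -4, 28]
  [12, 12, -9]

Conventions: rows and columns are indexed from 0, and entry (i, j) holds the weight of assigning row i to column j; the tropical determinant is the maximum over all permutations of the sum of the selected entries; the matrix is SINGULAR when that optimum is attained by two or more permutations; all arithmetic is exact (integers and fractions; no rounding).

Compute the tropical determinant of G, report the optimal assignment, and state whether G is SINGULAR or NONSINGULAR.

σ = (0, 1, 2): 26 + (-4) + (-9) = 13
σ = (0, 2, 1): 26 + 28 + 12 = 66
σ = (1, 0, 2): 9 + 17 + (-9) = 17
σ = (1, 2, 0): 9 + 28 + 12 = 49
σ = (2, 0, 1): 8 + 17 + 12 = 37
σ = (2, 1, 0): 8 + (-4) + 12 = 16
Optimal value attained by: σ = (0, 2, 1).
Answer: det⊕(G) = 66; verdict: NONSINGULAR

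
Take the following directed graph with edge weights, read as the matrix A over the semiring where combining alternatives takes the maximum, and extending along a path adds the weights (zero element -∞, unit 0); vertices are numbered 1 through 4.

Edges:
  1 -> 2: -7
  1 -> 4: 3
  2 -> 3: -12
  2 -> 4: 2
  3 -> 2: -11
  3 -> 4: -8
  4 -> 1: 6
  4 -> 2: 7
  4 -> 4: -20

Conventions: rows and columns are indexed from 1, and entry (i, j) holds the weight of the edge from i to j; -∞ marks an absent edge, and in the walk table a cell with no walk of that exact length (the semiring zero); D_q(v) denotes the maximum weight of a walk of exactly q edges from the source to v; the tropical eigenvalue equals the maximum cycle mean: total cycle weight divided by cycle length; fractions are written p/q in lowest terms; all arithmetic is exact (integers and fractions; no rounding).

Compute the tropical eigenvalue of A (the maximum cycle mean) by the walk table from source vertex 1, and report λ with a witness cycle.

q=0: [0, -∞, -∞, -∞]
q=1: [-∞, -7, -∞, 3]
q=2: [9, 10, -19, -5]
q=3: [1, 2, -2, 12]
q=4: [18, 19, -10, 4]
Optimal cycle mean attained by: cycle 1->4->1, total 3 + 6, length 2.
Answer: λ = 9/2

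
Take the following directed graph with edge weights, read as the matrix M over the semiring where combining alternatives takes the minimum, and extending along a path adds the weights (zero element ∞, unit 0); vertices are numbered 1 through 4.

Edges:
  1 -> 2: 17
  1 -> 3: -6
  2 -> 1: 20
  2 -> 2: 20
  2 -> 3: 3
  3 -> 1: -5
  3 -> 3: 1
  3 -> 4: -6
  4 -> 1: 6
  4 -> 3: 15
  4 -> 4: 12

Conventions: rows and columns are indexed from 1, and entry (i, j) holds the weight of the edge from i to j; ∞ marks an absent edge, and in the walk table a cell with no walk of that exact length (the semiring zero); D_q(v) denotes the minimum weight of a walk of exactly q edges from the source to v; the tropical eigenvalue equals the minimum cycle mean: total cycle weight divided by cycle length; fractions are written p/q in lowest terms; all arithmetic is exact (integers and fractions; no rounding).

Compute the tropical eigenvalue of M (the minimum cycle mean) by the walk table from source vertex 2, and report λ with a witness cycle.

q=0: [∞, 0, ∞, ∞]
q=1: [20, 20, 3, ∞]
q=2: [-2, 37, 4, -3]
q=3: [-1, 15, -8, -2]
q=4: [-13, 16, -7, -14]
Optimal cycle mean attained by: cycle 1->3->1, total (-6) + (-5), length 2.
Answer: λ = -11/2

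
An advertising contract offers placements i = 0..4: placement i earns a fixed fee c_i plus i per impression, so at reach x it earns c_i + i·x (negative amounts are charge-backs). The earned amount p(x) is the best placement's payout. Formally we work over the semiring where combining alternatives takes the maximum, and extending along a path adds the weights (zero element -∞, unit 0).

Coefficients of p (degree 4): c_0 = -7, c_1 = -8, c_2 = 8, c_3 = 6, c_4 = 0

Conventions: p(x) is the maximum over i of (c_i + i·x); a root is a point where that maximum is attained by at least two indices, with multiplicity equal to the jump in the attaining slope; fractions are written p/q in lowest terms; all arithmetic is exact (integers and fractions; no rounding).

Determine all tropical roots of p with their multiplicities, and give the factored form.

hull edge (i=0, c=-7) to (i=2, c=8): slope 15/2, span 2
hull edge (i=2, c=8) to (i=3, c=6): slope -2, span 1
hull edge (i=3, c=6) to (i=4, c=0): slope -6, span 1
Factored form: p(x) = 0 ⊗ (x ⊕ (-15/2)) ⊗ (x ⊕ (-15/2)) ⊗ (x ⊕ 2) ⊗ (x ⊕ 6)
Answer: roots = -15/2 (mult 2), 2 (mult 1), 6 (mult 1)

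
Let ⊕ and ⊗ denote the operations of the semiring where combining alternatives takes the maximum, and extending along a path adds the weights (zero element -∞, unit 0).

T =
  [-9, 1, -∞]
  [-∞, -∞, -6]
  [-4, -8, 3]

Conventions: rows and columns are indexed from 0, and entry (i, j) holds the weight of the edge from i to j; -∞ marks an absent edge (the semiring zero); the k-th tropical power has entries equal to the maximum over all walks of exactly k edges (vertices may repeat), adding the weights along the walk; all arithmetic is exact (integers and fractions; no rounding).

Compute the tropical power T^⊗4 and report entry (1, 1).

T^⊗2:
  [-18, -8, -5]
  [-10, -14, -3]
  [-1, -3, 6]
T^⊗3:
  [-9, -13, -2]
  [-7, -9, 0]
  [2, 0, 9]
T^⊗4:
  [-6, -8, 1]
  [-4, -6, 3]
  [5, 3, 12]
Key observation: the optimum is the walk 1->2->2->0->1, with weight (-6) + 3 + (-4) + 1 = -6.
Optimal value attained by: walk 1->2->2->0->1.
Answer: (T^⊗4)[1][1] = -6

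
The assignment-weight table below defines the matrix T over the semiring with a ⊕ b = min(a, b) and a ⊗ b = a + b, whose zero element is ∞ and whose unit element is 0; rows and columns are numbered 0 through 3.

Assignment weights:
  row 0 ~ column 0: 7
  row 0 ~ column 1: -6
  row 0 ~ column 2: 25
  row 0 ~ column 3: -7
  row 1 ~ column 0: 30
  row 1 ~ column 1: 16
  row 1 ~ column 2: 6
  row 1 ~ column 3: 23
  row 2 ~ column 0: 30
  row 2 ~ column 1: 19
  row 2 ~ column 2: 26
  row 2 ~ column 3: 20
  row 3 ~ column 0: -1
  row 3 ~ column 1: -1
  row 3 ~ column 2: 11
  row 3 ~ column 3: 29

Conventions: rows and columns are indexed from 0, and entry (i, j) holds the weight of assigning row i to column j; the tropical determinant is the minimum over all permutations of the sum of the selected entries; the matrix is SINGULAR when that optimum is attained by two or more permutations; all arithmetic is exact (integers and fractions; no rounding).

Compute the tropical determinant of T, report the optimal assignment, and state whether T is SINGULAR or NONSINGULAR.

σ = (0, 1, 2, 3): 7 + 16 + 26 + 29 = 78
σ = (0, 1, 3, 2): 7 + 16 + 20 + 11 = 54
σ = (0, 2, 1, 3): 7 + 6 + 19 + 29 = 61
σ = (0, 2, 3, 1): 7 + 6 + 20 + (-1) = 32
σ = (0, 3, 1, 2): 7 + 23 + 19 + 11 = 60
σ = (0, 3, 2, 1): 7 + 23 + 26 + (-1) = 55
σ = (1, 0, 2, 3): (-6) + 30 + 26 + 29 = 79
σ = (1, 0, 3, 2): (-6) + 30 + 20 + 11 = 55
σ = (1, 2, 0, 3): (-6) + 6 + 30 + 29 = 59
σ = (1, 2, 3, 0): (-6) + 6 + 20 + (-1) = 19
σ = (1, 3, 0, 2): (-6) + 23 + 30 + 11 = 58
σ = (1, 3, 2, 0): (-6) + 23 + 26 + (-1) = 42
σ = (2, 0, 1, 3): 25 + 30 + 19 + 29 = 103
σ = (2, 0, 3, 1): 25 + 30 + 20 + (-1) = 74
σ = (2, 1, 0, 3): 25 + 16 + 30 + 29 = 100
σ = (2, 1, 3, 0): 25 + 16 + 20 + (-1) = 60
σ = (2, 3, 0, 1): 25 + 23 + 30 + (-1) = 77
σ = (2, 3, 1, 0): 25 + 23 + 19 + (-1) = 66
σ = (3, 0, 1, 2): (-7) + 30 + 19 + 11 = 53
σ = (3, 0, 2, 1): (-7) + 30 + 26 + (-1) = 48
σ = (3, 1, 0, 2): (-7) + 16 + 30 + 11 = 50
σ = (3, 1, 2, 0): (-7) + 16 + 26 + (-1) = 34
σ = (3, 2, 0, 1): (-7) + 6 + 30 + (-1) = 28
σ = (3, 2, 1, 0): (-7) + 6 + 19 + (-1) = 17
Optimal value attained by: σ = (3, 2, 1, 0).
Answer: det⊕(T) = 17; verdict: NONSINGULAR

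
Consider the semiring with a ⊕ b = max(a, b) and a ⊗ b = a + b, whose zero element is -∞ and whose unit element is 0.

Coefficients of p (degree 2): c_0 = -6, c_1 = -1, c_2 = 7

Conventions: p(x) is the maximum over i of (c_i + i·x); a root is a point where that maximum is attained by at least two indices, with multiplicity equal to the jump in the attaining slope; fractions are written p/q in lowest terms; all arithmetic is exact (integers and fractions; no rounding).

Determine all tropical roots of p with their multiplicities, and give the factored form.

hull edge (i=0, c=-6) to (i=2, c=7): slope 13/2, span 2
Factored form: p(x) = 7 ⊗ (x ⊕ (-13/2)) ⊗ (x ⊕ (-13/2))
Answer: roots = -13/2 (mult 2)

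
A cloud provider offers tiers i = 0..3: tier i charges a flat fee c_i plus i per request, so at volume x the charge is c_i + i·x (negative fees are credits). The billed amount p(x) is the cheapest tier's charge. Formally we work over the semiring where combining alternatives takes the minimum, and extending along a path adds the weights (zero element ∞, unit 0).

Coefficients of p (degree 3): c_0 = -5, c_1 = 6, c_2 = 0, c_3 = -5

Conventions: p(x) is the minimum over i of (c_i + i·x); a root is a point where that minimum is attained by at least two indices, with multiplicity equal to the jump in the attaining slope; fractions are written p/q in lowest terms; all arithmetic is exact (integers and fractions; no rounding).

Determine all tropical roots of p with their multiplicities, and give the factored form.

hull edge (i=0, c=-5) to (i=3, c=-5): slope 0, span 3
Factored form: p(x) = -5 ⊗ (x ⊕ 0) ⊗ (x ⊕ 0) ⊗ (x ⊕ 0)
Answer: roots = 0 (mult 3)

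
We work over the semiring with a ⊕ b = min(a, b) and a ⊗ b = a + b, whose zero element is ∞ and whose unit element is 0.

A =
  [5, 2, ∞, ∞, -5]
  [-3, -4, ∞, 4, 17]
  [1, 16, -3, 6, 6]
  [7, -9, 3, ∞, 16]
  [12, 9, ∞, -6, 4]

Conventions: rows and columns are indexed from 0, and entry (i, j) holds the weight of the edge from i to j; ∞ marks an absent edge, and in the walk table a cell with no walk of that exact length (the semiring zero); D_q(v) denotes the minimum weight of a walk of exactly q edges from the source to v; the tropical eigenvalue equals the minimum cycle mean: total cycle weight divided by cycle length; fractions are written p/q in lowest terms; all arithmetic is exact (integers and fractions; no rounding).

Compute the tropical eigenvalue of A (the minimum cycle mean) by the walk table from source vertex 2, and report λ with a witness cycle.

q=0: [∞, ∞, 0, ∞, ∞]
q=1: [1, 16, -3, 6, 6]
q=2: [-2, -3, -6, 0, -4]
q=3: [-6, -9, -9, -10, -7]
q=4: [-12, -19, -12, -13, -11]
q=5: [-22, -23, -15, -17, -17]
Optimal cycle mean attained by: cycle 0->4->3->1->0, total (-5) + (-6) + (-9) + (-3), length 4.
Answer: λ = -23/4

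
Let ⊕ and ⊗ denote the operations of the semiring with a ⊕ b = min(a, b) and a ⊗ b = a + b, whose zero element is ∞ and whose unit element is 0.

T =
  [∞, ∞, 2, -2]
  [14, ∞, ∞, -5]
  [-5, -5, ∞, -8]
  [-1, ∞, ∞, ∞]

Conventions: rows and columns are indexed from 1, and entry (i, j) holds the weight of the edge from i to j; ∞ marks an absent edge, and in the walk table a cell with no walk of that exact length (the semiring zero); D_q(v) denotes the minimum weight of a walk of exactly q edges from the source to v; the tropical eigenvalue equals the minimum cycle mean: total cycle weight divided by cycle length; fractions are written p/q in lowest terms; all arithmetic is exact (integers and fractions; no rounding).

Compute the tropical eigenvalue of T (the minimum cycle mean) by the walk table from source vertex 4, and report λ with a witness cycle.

q=0: [∞, ∞, ∞, 0]
q=1: [-1, ∞, ∞, ∞]
q=2: [∞, ∞, 1, -3]
q=3: [-4, -4, ∞, -7]
q=4: [-8, ∞, -2, -9]
Optimal cycle mean attained by: cycle 1->3->4->1, total 2 + (-8) + (-1), length 3.
Answer: λ = -7/3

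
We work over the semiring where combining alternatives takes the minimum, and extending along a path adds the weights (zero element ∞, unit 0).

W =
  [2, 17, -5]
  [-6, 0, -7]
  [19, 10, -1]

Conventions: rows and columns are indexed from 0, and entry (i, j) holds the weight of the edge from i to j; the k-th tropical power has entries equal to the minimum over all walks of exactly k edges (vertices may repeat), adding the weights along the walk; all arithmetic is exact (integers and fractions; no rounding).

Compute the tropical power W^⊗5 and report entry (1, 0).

W^⊗2:
  [4, 5, -6]
  [-6, 0, -11]
  [4, 9, -2]
W^⊗3:
  [-1, 4, -7]
  [-6, -1, -12]
  [3, 8, -3]
W^⊗4:
  [-2, 3, -8]
  [-7, -2, -13]
  [2, 7, -4]
W^⊗5:
  [-3, 2, -9]
  [-8, -3, -14]
  [1, 6, -5]
Key observation: the optimum is the walk 1->0->2->2->1->0, with weight (-6) + (-5) + (-1) + 10 + (-6) = -8.
Optimal value attained by: walk 1->0->2->2->1->0.
Answer: (W^⊗5)[1][0] = -8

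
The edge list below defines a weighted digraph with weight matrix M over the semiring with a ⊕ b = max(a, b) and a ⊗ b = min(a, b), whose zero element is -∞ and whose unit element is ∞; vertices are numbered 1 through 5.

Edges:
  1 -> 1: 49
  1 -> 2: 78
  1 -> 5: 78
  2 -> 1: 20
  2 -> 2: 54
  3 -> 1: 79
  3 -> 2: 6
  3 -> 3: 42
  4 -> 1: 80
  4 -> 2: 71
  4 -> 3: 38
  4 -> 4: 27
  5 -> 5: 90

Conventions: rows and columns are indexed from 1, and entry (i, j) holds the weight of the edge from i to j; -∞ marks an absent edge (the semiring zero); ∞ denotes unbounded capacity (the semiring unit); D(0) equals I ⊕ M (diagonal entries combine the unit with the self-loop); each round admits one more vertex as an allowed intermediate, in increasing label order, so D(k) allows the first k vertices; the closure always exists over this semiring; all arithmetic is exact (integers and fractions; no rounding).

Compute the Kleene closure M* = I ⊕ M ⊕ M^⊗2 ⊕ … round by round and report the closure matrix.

D(0):
  [∞, 78, -∞, -∞, 78]
  [20, ∞, -∞, -∞, -∞]
  [79, 6, ∞, -∞, -∞]
  [80, 71, 38, ∞, -∞]
  [-∞, -∞, -∞, -∞, ∞]
D(1):
  [∞, 78, -∞, -∞, 78]
  [20, ∞, -∞, -∞, 20]
  [79, 78, ∞, -∞, 78]
  [80, 78, 38, ∞, 78]
  [-∞, -∞, -∞, -∞, ∞]
D(2):
  [∞, 78, -∞, -∞, 78]
  [20, ∞, -∞, -∞, 20]
  [79, 78, ∞, -∞, 78]
  [80, 78, 38, ∞, 78]
  [-∞, -∞, -∞, -∞, ∞]
D(3):
  [∞, 78, -∞, -∞, 78]
  [20, ∞, -∞, -∞, 20]
  [79, 78, ∞, -∞, 78]
  [80, 78, 38, ∞, 78]
  [-∞, -∞, -∞, -∞, ∞]
D(4):
  [∞, 78, -∞, -∞, 78]
  [20, ∞, -∞, -∞, 20]
  [79, 78, ∞, -∞, 78]
  [80, 78, 38, ∞, 78]
  [-∞, -∞, -∞, -∞, ∞]
D(5):
  [∞, 78, -∞, -∞, 78]
  [20, ∞, -∞, -∞, 20]
  [79, 78, ∞, -∞, 78]
  [80, 78, 38, ∞, 78]
  [-∞, -∞, -∞, -∞, ∞]
Answer: M* = [[∞, 78, -∞, -∞, 78], [20, ∞, -∞, -∞, 20], [79, 78, ∞, -∞, 78], [80, 78, 38, ∞, 78], [-∞, -∞, -∞, -∞, ∞]]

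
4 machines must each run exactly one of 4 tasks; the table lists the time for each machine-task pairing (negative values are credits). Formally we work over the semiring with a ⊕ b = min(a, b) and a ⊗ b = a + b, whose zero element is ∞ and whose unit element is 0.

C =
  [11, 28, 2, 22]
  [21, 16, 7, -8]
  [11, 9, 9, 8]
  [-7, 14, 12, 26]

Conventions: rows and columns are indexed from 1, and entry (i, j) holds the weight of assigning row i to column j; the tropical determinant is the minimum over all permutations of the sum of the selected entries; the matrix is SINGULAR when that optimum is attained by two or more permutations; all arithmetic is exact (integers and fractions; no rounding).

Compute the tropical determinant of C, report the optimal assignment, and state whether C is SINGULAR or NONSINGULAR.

σ = (1, 2, 3, 4): 11 + 16 + 9 + 26 = 62
σ = (1, 2, 4, 3): 11 + 16 + 8 + 12 = 47
σ = (1, 3, 2, 4): 11 + 7 + 9 + 26 = 53
σ = (1, 3, 4, 2): 11 + 7 + 8 + 14 = 40
σ = (1, 4, 2, 3): 11 + (-8) + 9 + 12 = 24
σ = (1, 4, 3, 2): 11 + (-8) + 9 + 14 = 26
σ = (2, 1, 3, 4): 28 + 21 + 9 + 26 = 84
σ = (2, 1, 4, 3): 28 + 21 + 8 + 12 = 69
σ = (2, 3, 1, 4): 28 + 7 + 11 + 26 = 72
σ = (2, 3, 4, 1): 28 + 7 + 8 + (-7) = 36
σ = (2, 4, 1, 3): 28 + (-8) + 11 + 12 = 43
σ = (2, 4, 3, 1): 28 + (-8) + 9 + (-7) = 22
σ = (3, 1, 2, 4): 2 + 21 + 9 + 26 = 58
σ = (3, 1, 4, 2): 2 + 21 + 8 + 14 = 45
σ = (3, 2, 1, 4): 2 + 16 + 11 + 26 = 55
σ = (3, 2, 4, 1): 2 + 16 + 8 + (-7) = 19
σ = (3, 4, 1, 2): 2 + (-8) + 11 + 14 = 19
σ = (3, 4, 2, 1): 2 + (-8) + 9 + (-7) = -4
σ = (4, 1, 2, 3): 22 + 21 + 9 + 12 = 64
σ = (4, 1, 3, 2): 22 + 21 + 9 + 14 = 66
σ = (4, 2, 1, 3): 22 + 16 + 11 + 12 = 61
σ = (4, 2, 3, 1): 22 + 16 + 9 + (-7) = 40
σ = (4, 3, 1, 2): 22 + 7 + 11 + 14 = 54
σ = (4, 3, 2, 1): 22 + 7 + 9 + (-7) = 31
Optimal value attained by: σ = (3, 4, 2, 1).
Answer: det⊕(C) = -4; verdict: NONSINGULAR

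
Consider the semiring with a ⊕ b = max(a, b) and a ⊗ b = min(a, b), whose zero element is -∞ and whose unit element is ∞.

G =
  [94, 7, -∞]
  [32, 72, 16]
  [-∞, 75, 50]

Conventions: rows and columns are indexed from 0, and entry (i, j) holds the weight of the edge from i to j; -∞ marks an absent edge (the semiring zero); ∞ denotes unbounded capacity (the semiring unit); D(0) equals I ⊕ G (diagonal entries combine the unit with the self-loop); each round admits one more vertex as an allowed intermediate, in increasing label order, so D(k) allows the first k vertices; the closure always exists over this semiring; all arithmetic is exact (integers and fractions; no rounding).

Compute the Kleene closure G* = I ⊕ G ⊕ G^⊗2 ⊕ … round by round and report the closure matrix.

D(0):
  [∞, 7, -∞]
  [32, ∞, 16]
  [-∞, 75, ∞]
D(1):
  [∞, 7, -∞]
  [32, ∞, 16]
  [-∞, 75, ∞]
D(2):
  [∞, 7, 7]
  [32, ∞, 16]
  [32, 75, ∞]
D(3):
  [∞, 7, 7]
  [32, ∞, 16]
  [32, 75, ∞]
Answer: G* = [[∞, 7, 7], [32, ∞, 16], [32, 75, ∞]]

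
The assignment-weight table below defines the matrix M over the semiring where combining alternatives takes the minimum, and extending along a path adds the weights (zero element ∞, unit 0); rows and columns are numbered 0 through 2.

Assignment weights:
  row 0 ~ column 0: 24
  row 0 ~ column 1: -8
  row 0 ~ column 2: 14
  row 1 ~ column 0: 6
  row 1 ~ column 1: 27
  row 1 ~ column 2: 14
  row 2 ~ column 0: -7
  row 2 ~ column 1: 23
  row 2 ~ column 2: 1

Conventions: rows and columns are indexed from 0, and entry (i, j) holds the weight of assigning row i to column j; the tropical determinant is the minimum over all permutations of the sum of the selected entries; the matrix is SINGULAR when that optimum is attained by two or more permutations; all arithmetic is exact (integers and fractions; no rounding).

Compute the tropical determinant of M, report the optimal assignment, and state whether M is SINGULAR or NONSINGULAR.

σ = (0, 1, 2): 24 + 27 + 1 = 52
σ = (0, 2, 1): 24 + 14 + 23 = 61
σ = (1, 0, 2): (-8) + 6 + 1 = -1
σ = (1, 2, 0): (-8) + 14 + (-7) = -1
σ = (2, 0, 1): 14 + 6 + 23 = 43
σ = (2, 1, 0): 14 + 27 + (-7) = 34
Optimal value attained by: σ = (1, 0, 2).
Answer: det⊕(M) = -1; verdict: SINGULAR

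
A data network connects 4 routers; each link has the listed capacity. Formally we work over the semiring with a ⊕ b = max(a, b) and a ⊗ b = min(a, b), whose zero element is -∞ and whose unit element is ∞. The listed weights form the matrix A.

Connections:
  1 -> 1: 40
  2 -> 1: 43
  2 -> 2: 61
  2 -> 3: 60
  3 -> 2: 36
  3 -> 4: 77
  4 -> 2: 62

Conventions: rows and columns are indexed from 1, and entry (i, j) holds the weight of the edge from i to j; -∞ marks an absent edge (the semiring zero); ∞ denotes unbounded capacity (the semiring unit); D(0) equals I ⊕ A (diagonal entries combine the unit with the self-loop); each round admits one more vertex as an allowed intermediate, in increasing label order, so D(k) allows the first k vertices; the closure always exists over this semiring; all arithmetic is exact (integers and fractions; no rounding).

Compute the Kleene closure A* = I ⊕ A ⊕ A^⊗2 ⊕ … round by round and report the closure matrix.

D(0):
  [∞, -∞, -∞, -∞]
  [43, ∞, 60, -∞]
  [-∞, 36, ∞, 77]
  [-∞, 62, -∞, ∞]
D(1):
  [∞, -∞, -∞, -∞]
  [43, ∞, 60, -∞]
  [-∞, 36, ∞, 77]
  [-∞, 62, -∞, ∞]
D(2):
  [∞, -∞, -∞, -∞]
  [43, ∞, 60, -∞]
  [36, 36, ∞, 77]
  [43, 62, 60, ∞]
D(3):
  [∞, -∞, -∞, -∞]
  [43, ∞, 60, 60]
  [36, 36, ∞, 77]
  [43, 62, 60, ∞]
D(4):
  [∞, -∞, -∞, -∞]
  [43, ∞, 60, 60]
  [43, 62, ∞, 77]
  [43, 62, 60, ∞]
Answer: A* = [[∞, -∞, -∞, -∞], [43, ∞, 60, 60], [43, 62, ∞, 77], [43, 62, 60, ∞]]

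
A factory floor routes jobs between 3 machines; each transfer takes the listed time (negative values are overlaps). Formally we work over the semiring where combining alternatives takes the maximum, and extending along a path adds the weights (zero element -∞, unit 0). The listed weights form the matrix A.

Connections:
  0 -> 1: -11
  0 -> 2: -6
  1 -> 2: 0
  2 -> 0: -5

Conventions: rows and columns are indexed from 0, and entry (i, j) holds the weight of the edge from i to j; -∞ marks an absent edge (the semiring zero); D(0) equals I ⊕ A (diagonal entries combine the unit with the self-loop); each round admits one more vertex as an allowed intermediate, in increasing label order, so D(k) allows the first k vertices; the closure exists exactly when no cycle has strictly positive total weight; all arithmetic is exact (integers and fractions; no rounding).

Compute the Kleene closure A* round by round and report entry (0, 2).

D(0):
  [0, -11, -6]
  [-∞, 0, 0]
  [-5, -∞, 0]
D(1):
  [0, -11, -6]
  [-∞, 0, 0]
  [-5, -16, 0]
D(2):
  [0, -11, -6]
  [-∞, 0, 0]
  [-5, -16, 0]
D(3):
  [0, -11, -6]
  [-5, 0, 0]
  [-5, -16, 0]
Answer: A*[0][2] = -6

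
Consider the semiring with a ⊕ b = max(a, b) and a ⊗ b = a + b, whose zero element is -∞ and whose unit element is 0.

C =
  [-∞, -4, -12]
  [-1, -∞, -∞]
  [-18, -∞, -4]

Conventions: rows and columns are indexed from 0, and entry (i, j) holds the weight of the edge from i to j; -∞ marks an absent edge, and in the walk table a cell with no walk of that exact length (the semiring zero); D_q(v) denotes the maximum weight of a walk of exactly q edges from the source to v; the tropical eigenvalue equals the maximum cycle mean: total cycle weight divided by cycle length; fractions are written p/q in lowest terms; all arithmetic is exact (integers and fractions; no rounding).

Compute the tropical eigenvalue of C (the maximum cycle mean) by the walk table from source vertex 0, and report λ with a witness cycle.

q=0: [0, -∞, -∞]
q=1: [-∞, -4, -12]
q=2: [-5, -∞, -16]
q=3: [-34, -9, -17]
Optimal cycle mean attained by: cycle 0->1->0, total (-4) + (-1), length 2.
Answer: λ = -5/2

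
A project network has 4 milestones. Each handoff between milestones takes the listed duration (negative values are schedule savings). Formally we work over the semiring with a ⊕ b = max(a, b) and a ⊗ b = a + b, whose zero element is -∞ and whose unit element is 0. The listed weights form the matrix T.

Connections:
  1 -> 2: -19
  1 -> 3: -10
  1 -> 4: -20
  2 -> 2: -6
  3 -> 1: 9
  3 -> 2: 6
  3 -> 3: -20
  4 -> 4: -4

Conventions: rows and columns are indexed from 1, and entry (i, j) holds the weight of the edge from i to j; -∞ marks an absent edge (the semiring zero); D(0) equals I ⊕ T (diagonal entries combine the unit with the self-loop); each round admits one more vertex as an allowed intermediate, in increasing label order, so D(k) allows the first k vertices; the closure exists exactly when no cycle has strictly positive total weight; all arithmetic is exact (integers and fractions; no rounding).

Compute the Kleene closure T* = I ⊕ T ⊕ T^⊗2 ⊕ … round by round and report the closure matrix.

D(0):
  [0, -19, -10, -20]
  [-∞, 0, -∞, -∞]
  [9, 6, 0, -∞]
  [-∞, -∞, -∞, 0]
D(1):
  [0, -19, -10, -20]
  [-∞, 0, -∞, -∞]
  [9, 6, 0, -11]
  [-∞, -∞, -∞, 0]
D(2):
  [0, -19, -10, -20]
  [-∞, 0, -∞, -∞]
  [9, 6, 0, -11]
  [-∞, -∞, -∞, 0]
D(3):
  [0, -4, -10, -20]
  [-∞, 0, -∞, -∞]
  [9, 6, 0, -11]
  [-∞, -∞, -∞, 0]
D(4):
  [0, -4, -10, -20]
  [-∞, 0, -∞, -∞]
  [9, 6, 0, -11]
  [-∞, -∞, -∞, 0]
Answer: T* = [[0, -4, -10, -20], [-∞, 0, -∞, -∞], [9, 6, 0, -11], [-∞, -∞, -∞, 0]]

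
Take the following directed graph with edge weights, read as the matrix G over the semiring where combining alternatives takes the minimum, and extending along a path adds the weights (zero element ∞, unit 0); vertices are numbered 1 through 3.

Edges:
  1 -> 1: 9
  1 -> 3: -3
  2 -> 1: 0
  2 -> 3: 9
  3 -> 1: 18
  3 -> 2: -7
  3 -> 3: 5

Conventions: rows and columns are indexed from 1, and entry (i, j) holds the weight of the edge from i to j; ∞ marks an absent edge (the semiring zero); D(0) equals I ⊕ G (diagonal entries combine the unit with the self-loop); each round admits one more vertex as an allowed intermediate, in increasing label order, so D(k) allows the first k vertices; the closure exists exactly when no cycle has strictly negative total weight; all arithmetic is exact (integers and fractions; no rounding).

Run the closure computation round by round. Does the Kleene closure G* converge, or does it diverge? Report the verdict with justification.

D(0):
  [0, ∞, -3]
  [0, 0, 9]
  [18, -7, 0]
D(1):
  [0, ∞, -3]
  [0, 0, -3]
  [18, -7, 0]
Detection: at round 2, diagonal entry (3, 3) turns strictly negative.
Key observation: the cycle 3->2->1->3 has total weight (-7) + 0 + (-3), which is strictly negative.
Answer: DIVERGES — negative cycle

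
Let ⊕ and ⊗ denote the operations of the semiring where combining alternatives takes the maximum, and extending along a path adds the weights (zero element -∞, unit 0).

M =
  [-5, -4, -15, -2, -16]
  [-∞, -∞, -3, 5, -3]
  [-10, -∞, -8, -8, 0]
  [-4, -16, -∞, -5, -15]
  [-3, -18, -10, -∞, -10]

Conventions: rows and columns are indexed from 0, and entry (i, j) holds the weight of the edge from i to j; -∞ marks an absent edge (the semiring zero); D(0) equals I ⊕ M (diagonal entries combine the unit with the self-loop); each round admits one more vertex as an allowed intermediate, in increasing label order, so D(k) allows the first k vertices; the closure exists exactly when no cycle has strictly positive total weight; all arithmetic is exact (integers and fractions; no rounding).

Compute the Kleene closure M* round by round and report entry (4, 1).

D(0):
  [0, -4, -15, -2, -16]
  [-∞, 0, -3, 5, -3]
  [-10, -∞, 0, -8, 0]
  [-4, -16, -∞, 0, -15]
  [-3, -18, -10, -∞, 0]
D(1):
  [0, -4, -15, -2, -16]
  [-∞, 0, -3, 5, -3]
  [-10, -14, 0, -8, 0]
  [-4, -8, -19, 0, -15]
  [-3, -7, -10, -5, 0]
D(2):
  [0, -4, -7, 1, -7]
  [-∞, 0, -3, 5, -3]
  [-10, -14, 0, -8, 0]
  [-4, -8, -11, 0, -11]
  [-3, -7, -10, -2, 0]
D(3):
  [0, -4, -7, 1, -7]
  [-13, 0, -3, 5, -3]
  [-10, -14, 0, -8, 0]
  [-4, -8, -11, 0, -11]
  [-3, -7, -10, -2, 0]
D(4):
  [0, -4, -7, 1, -7]
  [1, 0, -3, 5, -3]
  [-10, -14, 0, -8, 0]
  [-4, -8, -11, 0, -11]
  [-3, -7, -10, -2, 0]
D(5):
  [0, -4, -7, 1, -7]
  [1, 0, -3, 5, -3]
  [-3, -7, 0, -2, 0]
  [-4, -8, -11, 0, -11]
  [-3, -7, -10, -2, 0]
Answer: M*[4][1] = -7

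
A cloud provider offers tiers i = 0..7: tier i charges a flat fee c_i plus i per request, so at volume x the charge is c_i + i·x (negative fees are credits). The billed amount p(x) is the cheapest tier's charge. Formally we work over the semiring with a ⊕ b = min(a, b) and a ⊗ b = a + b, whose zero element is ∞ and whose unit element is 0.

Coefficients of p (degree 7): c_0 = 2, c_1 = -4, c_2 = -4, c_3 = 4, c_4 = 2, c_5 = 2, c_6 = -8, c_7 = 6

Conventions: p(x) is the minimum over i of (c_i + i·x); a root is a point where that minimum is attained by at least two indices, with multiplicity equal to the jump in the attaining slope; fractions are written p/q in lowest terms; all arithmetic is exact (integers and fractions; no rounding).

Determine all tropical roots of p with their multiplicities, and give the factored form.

hull edge (i=0, c=2) to (i=1, c=-4): slope -6, span 1
hull edge (i=1, c=-4) to (i=6, c=-8): slope -4/5, span 5
hull edge (i=6, c=-8) to (i=7, c=6): slope 14, span 1
Factored form: p(x) = 6 ⊗ (x ⊕ (-14)) ⊗ (x ⊕ 4/5) ⊗ (x ⊕ 4/5) ⊗ (x ⊕ 4/5) ⊗ (x ⊕ 4/5) ⊗ (x ⊕ 4/5) ⊗ (x ⊕ 6)
Answer: roots = -14 (mult 1), 4/5 (mult 5), 6 (mult 1)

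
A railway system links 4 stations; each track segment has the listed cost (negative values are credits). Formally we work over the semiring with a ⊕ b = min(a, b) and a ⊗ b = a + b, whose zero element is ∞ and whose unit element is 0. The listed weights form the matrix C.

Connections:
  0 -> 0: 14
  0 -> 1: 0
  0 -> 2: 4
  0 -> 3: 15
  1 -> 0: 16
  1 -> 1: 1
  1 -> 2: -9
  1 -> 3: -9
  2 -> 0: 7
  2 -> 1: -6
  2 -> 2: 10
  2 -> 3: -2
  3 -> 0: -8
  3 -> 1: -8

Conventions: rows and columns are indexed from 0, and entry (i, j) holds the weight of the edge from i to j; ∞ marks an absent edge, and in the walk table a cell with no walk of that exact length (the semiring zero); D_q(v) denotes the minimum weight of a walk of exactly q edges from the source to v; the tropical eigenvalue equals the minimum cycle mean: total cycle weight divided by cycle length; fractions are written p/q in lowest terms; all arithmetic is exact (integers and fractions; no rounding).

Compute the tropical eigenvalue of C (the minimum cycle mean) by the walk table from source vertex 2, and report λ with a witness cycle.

q=0: [∞, ∞, 0, ∞]
q=1: [7, -6, 10, -2]
q=2: [-10, -10, -15, -15]
q=3: [-23, -23, -19, -19]
q=4: [-27, -27, -32, -32]
Optimal cycle mean attained by: cycle 1->3->1, total (-9) + (-8), length 2.
Answer: λ = -17/2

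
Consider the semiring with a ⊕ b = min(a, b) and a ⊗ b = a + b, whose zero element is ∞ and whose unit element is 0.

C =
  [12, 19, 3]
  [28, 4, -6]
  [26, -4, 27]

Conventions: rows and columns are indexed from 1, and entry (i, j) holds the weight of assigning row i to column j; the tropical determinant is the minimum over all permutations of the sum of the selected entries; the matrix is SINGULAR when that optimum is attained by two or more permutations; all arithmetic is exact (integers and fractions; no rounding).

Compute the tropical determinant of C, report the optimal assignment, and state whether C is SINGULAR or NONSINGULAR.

σ = (1, 2, 3): 12 + 4 + 27 = 43
σ = (1, 3, 2): 12 + (-6) + (-4) = 2
σ = (2, 1, 3): 19 + 28 + 27 = 74
σ = (2, 3, 1): 19 + (-6) + 26 = 39
σ = (3, 1, 2): 3 + 28 + (-4) = 27
σ = (3, 2, 1): 3 + 4 + 26 = 33
Optimal value attained by: σ = (1, 3, 2).
Answer: det⊕(C) = 2; verdict: NONSINGULAR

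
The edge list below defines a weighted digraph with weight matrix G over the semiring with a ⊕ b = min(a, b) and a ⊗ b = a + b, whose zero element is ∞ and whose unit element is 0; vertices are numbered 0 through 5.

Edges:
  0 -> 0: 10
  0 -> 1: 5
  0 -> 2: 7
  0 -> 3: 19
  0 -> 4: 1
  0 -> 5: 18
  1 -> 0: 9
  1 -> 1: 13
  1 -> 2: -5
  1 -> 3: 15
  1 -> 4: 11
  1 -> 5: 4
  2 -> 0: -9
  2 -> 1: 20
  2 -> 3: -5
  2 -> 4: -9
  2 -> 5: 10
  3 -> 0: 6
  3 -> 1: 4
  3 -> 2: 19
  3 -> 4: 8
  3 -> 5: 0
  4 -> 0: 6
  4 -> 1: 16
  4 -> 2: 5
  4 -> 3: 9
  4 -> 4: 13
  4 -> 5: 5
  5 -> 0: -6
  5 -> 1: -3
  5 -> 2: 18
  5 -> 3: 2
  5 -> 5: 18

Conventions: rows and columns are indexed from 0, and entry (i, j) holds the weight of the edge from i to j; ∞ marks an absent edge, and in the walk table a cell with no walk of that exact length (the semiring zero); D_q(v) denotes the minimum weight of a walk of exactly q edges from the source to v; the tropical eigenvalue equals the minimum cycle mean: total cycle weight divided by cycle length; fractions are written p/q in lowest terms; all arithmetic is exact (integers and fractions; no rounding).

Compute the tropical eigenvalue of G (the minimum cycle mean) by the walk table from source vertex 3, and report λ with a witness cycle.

q=0: [∞, ∞, ∞, 0, ∞, ∞]
q=1: [6, 4, 19, ∞, 8, 0]
q=2: [-6, -3, -1, 2, 7, 8]
q=3: [-10, -1, -8, -6, -10, 1]
q=4: [-17, -5, -6, -13, -17, -6]
q=5: [-15, -12, -12, -11, -16, -13]
q=6: [-21, -16, -17, -17, -21, -11]
Optimal cycle mean attained by: cycle 1->2->3->5->1, total (-5) + (-5) + 0 + (-3), length 4.
Answer: λ = -13/4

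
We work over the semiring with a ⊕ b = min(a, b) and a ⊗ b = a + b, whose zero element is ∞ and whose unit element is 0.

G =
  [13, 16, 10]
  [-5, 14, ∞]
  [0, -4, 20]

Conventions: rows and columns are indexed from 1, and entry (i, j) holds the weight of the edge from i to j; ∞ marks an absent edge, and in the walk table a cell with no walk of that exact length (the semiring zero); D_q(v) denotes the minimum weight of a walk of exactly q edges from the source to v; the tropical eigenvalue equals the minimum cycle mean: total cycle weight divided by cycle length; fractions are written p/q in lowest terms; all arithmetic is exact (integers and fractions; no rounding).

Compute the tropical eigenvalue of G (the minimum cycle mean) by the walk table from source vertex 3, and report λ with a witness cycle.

q=0: [∞, ∞, 0]
q=1: [0, -4, 20]
q=2: [-9, 10, 10]
q=3: [4, 6, 1]
Optimal cycle mean attained by: cycle 1->3->2->1, total 10 + (-4) + (-5), length 3.
Answer: λ = 1/3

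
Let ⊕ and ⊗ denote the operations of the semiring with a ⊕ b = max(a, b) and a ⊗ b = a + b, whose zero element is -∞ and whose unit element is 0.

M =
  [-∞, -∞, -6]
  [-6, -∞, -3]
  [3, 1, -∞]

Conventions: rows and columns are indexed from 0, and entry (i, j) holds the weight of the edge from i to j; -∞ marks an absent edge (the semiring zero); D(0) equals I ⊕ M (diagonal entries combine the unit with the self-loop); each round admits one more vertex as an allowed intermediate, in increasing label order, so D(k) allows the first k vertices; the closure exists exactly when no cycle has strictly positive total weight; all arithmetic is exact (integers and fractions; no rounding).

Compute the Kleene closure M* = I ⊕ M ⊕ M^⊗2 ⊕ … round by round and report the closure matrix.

D(0):
  [0, -∞, -6]
  [-6, 0, -3]
  [3, 1, 0]
D(1):
  [0, -∞, -6]
  [-6, 0, -3]
  [3, 1, 0]
D(2):
  [0, -∞, -6]
  [-6, 0, -3]
  [3, 1, 0]
D(3):
  [0, -5, -6]
  [0, 0, -3]
  [3, 1, 0]
Answer: M* = [[0, -5, -6], [0, 0, -3], [3, 1, 0]]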